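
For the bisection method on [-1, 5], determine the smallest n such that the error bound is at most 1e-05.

We need (b-a)/2^n ≤ 1e-05
(5 - (-1))/2^n ≤ 1e-05
6/2^n ≤ 1e-05
2^n ≥ 600000
n ≥ log₂(600000) = 19.19
n ≥ 20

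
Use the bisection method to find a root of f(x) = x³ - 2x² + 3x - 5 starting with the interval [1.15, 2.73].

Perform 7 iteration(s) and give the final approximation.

f(x) = x³ - 2x² + 3x - 5
Initial interval: [1.15, 2.73]

Iteration 1:
  c_1 = (1.150000 + 2.730000)/2 = 1.940000
  f(c_1) = f(1.940000) = 0.594184
  f(a) × f(c) < 0, new interval: [1.150000, 1.940000]
Iteration 2:
  c_2 = (1.150000 + 1.940000)/2 = 1.545000
  f(c_2) = f(1.545000) = -1.451096
  f(a) × f(c) ≥ 0, new interval: [1.545000, 1.940000]
Iteration 3:
  c_3 = (1.545000 + 1.940000)/2 = 1.742500
  f(c_3) = f(1.742500) = -0.554349
  f(a) × f(c) ≥ 0, new interval: [1.742500, 1.940000]
Iteration 4:
  c_4 = (1.742500 + 1.940000)/2 = 1.841250
  f(c_4) = f(1.841250) = -0.014444
  f(a) × f(c) ≥ 0, new interval: [1.841250, 1.940000]
Iteration 5:
  c_5 = (1.841250 + 1.940000)/2 = 1.890625
  f(c_5) = f(1.890625) = 0.280918
  f(a) × f(c) < 0, new interval: [1.841250, 1.890625]
Iteration 6:
  c_6 = (1.841250 + 1.890625)/2 = 1.865938
  f(c_6) = f(1.865938) = 0.131044
  f(a) × f(c) < 0, new interval: [1.841250, 1.865938]
Iteration 7:
  c_7 = (1.841250 + 1.865938)/2 = 1.853594
  f(c_7) = f(1.853594) = 0.057757
  f(a) × f(c) < 0, new interval: [1.841250, 1.853594]

After 7 iteration(s), the approximation is c_7 = 1.853594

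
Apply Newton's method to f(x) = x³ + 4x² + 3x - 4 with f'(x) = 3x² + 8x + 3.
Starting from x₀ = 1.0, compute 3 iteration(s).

f(x) = x³ + 4x² + 3x - 4
f'(x) = 3x² + 8x + 3
x₀ = 1.0

Newton-Raphson formula: x_{n+1} = x_n - f(x_n)/f'(x_n)

Iteration 1:
  f(1.000000) = 4.000000
  f'(1.000000) = 14.000000
  x_1 = 1.000000 - 4.000000/14.000000 = 0.714286
Iteration 2:
  f(0.714286) = 0.548105
  f'(0.714286) = 10.244898
  x_2 = 0.714286 - 0.548105/10.244898 = 0.660785
Iteration 3:
  f(0.660785) = 0.017429
  f'(0.660785) = 9.596196
  x_3 = 0.660785 - 0.017429/9.596196 = 0.658969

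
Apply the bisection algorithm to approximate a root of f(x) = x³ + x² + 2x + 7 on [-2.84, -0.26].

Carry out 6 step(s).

f(x) = x³ + x² + 2x + 7
Initial interval: [-2.84, -0.26]

Iteration 1:
  c_1 = (-2.840000 + (-0.260000))/2 = -1.550000
  f(c_1) = f(-1.550000) = 2.578625
  f(a) × f(c) < 0, new interval: [-2.840000, -1.550000]
Iteration 2:
  c_2 = (-2.840000 + (-1.550000))/2 = -2.195000
  f(c_2) = f(-2.195000) = -3.147540
  f(a) × f(c) ≥ 0, new interval: [-2.195000, -1.550000]
Iteration 3:
  c_3 = (-2.195000 + (-1.550000))/2 = -1.872500
  f(c_3) = f(-1.872500) = 0.195791
  f(a) × f(c) < 0, new interval: [-2.195000, -1.872500]
Iteration 4:
  c_4 = (-2.195000 + (-1.872500))/2 = -2.033750
  f(c_4) = f(-2.033750) = -1.343234
  f(a) × f(c) ≥ 0, new interval: [-2.033750, -1.872500]
Iteration 5:
  c_5 = (-2.033750 + (-1.872500))/2 = -1.953125
  f(c_5) = f(-1.953125) = -0.542133
  f(a) × f(c) ≥ 0, new interval: [-1.953125, -1.872500]
Iteration 6:
  c_6 = (-1.953125 + (-1.872500))/2 = -1.912812
  f(c_6) = f(-1.912812) = -0.165471
  f(a) × f(c) ≥ 0, new interval: [-1.912812, -1.872500]

After 6 iteration(s), the approximation is c_6 = -1.912812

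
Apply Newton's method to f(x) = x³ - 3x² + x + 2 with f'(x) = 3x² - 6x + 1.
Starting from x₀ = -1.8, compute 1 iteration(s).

f(x) = x³ - 3x² + x + 2
f'(x) = 3x² - 6x + 1
x₀ = -1.8

Newton-Raphson formula: x_{n+1} = x_n - f(x_n)/f'(x_n)

Iteration 1:
  f(-1.800000) = -15.352000
  f'(-1.800000) = 21.520000
  x_1 = -1.800000 - (-15.352000)/21.520000 = -1.086617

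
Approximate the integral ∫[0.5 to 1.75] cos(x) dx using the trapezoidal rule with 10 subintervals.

f(x) = cos(x)
a = 0.5, b = 1.75, n = 10
h = (b - a)/n = 0.125000

Trapezoidal rule: (h/2)[f(x₀) + 2f(x₁) + 2f(x₂) + ... + f(xₙ)]

x_0 = 0.5000, f(x_0) = 0.877583, coefficient = 1
x_1 = 0.6250, f(x_1) = 0.810963, coefficient = 2
x_2 = 0.7500, f(x_2) = 0.731689, coefficient = 2
x_3 = 0.8750, f(x_3) = 0.640997, coefficient = 2
x_4 = 1.0000, f(x_4) = 0.540302, coefficient = 2
x_5 = 1.1250, f(x_5) = 0.431177, coefficient = 2
x_6 = 1.2500, f(x_6) = 0.315322, coefficient = 2
x_7 = 1.3750, f(x_7) = 0.194548, coefficient = 2
x_8 = 1.5000, f(x_8) = 0.070737, coefficient = 2
x_9 = 1.6250, f(x_9) = -0.054177, coefficient = 2
x_10 = 1.7500, f(x_10) = -0.178246, coefficient = 1

I ≈ (0.125000/2) × 8.062452 = 0.503903
Exact value: 0.504560
Error: 0.000657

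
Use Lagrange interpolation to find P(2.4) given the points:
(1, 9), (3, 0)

Lagrange interpolation formula:
P(x) = Σ yᵢ × Lᵢ(x)
where Lᵢ(x) = Π_{j≠i} (x - xⱼ)/(xᵢ - xⱼ)

L_0(2.4) = (2.4 - 3)/(1 - 3) = 0.300000
L_1(2.4) = (2.4 - 1)/(3 - 1) = 0.700000

P(2.4) = 9×L_0(2.4) + 0×L_1(2.4)
P(2.4) = 2.700000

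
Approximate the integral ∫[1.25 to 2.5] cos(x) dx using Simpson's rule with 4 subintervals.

f(x) = cos(x)
a = 1.25, b = 2.5, n = 4
h = (b - a)/n = 0.312500

Simpson's rule: (h/3)[f(x₀) + 4f(x₁) + 2f(x₂) + ... + f(xₙ)]

x_0 = 1.2500, f(x_0) = 0.315322, coefficient = 1
x_1 = 1.5625, f(x_1) = 0.008296, coefficient = 4
x_2 = 1.8750, f(x_2) = -0.299534, coefficient = 2
x_3 = 2.1875, f(x_3) = -0.578349, coefficient = 4
x_4 = 2.5000, f(x_4) = -0.801144, coefficient = 1

I ≈ (0.312500/3) × -3.365100 = -0.350531
Exact value: -0.350512
Error: 0.000019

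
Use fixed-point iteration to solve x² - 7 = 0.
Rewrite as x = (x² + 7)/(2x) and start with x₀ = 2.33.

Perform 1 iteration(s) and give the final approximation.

Equation: x² - 7 = 0
Fixed-point form: x = (x² + 7)/(2x)
x₀ = 2.33

x_1 = g(2.330000) = 2.667146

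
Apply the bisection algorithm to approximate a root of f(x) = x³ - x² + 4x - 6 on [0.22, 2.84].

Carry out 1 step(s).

f(x) = x³ - x² + 4x - 6
Initial interval: [0.22, 2.84]

Iteration 1:
  c_1 = (0.220000 + 2.840000)/2 = 1.530000
  f(c_1) = f(1.530000) = 1.360677
  f(a) × f(c) < 0, new interval: [0.220000, 1.530000]

After 1 iteration(s), the approximation is c_1 = 1.530000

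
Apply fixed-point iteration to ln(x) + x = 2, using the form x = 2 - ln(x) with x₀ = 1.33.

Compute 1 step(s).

Equation: ln(x) + x = 2
Fixed-point form: x = 2 - ln(x)
x₀ = 1.33

x_1 = g(1.330000) = 1.714821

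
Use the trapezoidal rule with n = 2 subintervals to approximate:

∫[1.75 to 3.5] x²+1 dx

f(x) = x²+1
a = 1.75, b = 3.5, n = 2
h = (b - a)/n = 0.875000

Trapezoidal rule: (h/2)[f(x₀) + 2f(x₁) + 2f(x₂) + ... + f(xₙ)]

x_0 = 1.7500, f(x_0) = 4.062500, coefficient = 1
x_1 = 2.6250, f(x_1) = 7.890625, coefficient = 2
x_2 = 3.5000, f(x_2) = 13.250000, coefficient = 1

I ≈ (0.875000/2) × 33.093750 = 14.478516
Exact value: 14.255208
Error: 0.223307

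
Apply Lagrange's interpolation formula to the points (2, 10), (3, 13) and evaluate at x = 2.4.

Lagrange interpolation formula:
P(x) = Σ yᵢ × Lᵢ(x)
where Lᵢ(x) = Π_{j≠i} (x - xⱼ)/(xᵢ - xⱼ)

L_0(2.4) = (2.4 - 3)/(2 - 3) = 0.600000
L_1(2.4) = (2.4 - 2)/(3 - 2) = 0.400000

P(2.4) = 10×L_0(2.4) + 13×L_1(2.4)
P(2.4) = 11.200000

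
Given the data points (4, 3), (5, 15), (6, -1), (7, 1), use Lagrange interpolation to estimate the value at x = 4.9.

Lagrange interpolation formula:
P(x) = Σ yᵢ × Lᵢ(x)
where Lᵢ(x) = Π_{j≠i} (x - xⱼ)/(xᵢ - xⱼ)

L_0(4.9) = (4.9 - 5)/(4 - 5) × (4.9 - 6)/(4 - 6) × (4.9 - 7)/(4 - 7) = 0.038500
L_1(4.9) = (4.9 - 4)/(5 - 4) × (4.9 - 6)/(5 - 6) × (4.9 - 7)/(5 - 7) = 1.039500
L_2(4.9) = (4.9 - 4)/(6 - 4) × (4.9 - 5)/(6 - 5) × (4.9 - 7)/(6 - 7) = -0.094500
L_3(4.9) = (4.9 - 4)/(7 - 4) × (4.9 - 5)/(7 - 5) × (4.9 - 6)/(7 - 6) = 0.016500

P(4.9) = 3×L_0(4.9) + 15×L_1(4.9) + (-1)×L_2(4.9) + 1×L_3(4.9)
P(4.9) = 15.819000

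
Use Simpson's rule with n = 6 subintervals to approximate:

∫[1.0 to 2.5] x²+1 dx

f(x) = x²+1
a = 1.0, b = 2.5, n = 6
h = (b - a)/n = 0.250000

Simpson's rule: (h/3)[f(x₀) + 4f(x₁) + 2f(x₂) + ... + f(xₙ)]

x_0 = 1.0000, f(x_0) = 2.000000, coefficient = 1
x_1 = 1.2500, f(x_1) = 2.562500, coefficient = 4
x_2 = 1.5000, f(x_2) = 3.250000, coefficient = 2
x_3 = 1.7500, f(x_3) = 4.062500, coefficient = 4
x_4 = 2.0000, f(x_4) = 5.000000, coefficient = 2
x_5 = 2.2500, f(x_5) = 6.062500, coefficient = 4
x_6 = 2.5000, f(x_6) = 7.250000, coefficient = 1

I ≈ (0.250000/3) × 76.500000 = 6.375000
Exact value: 6.375000
Error: 0.000000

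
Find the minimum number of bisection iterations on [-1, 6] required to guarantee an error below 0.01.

We need (b-a)/2^n ≤ 0.01
(6 - (-1))/2^n ≤ 0.01
7/2^n ≤ 0.01
2^n ≥ 700
n ≥ log₂(700) = 9.45
n ≥ 10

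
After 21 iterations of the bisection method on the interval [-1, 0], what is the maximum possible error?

Bisection error bound: |error| ≤ (b-a)/2^n
|error| ≤ (0 - (-1))/2^21 = 1/2^21
|error| ≤ 0.0000004768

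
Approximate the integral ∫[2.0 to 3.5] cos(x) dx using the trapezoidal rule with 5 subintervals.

f(x) = cos(x)
a = 2.0, b = 3.5, n = 5
h = (b - a)/n = 0.300000

Trapezoidal rule: (h/2)[f(x₀) + 2f(x₁) + 2f(x₂) + ... + f(xₙ)]

x_0 = 2.0000, f(x_0) = -0.416147, coefficient = 1
x_1 = 2.3000, f(x_1) = -0.666276, coefficient = 2
x_2 = 2.6000, f(x_2) = -0.856889, coefficient = 2
x_3 = 2.9000, f(x_3) = -0.970958, coefficient = 2
x_4 = 3.2000, f(x_4) = -0.998295, coefficient = 2
x_5 = 3.5000, f(x_5) = -0.936457, coefficient = 1

I ≈ (0.300000/2) × -8.337439 = -1.250616
Exact value: -1.260081
Error: 0.009465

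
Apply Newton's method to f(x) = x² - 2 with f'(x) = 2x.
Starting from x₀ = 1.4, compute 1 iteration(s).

f(x) = x² - 2
f'(x) = 2x
x₀ = 1.4

Newton-Raphson formula: x_{n+1} = x_n - f(x_n)/f'(x_n)

Iteration 1:
  f(1.400000) = -0.040000
  f'(1.400000) = 2.800000
  x_1 = 1.400000 - (-0.040000)/2.800000 = 1.414286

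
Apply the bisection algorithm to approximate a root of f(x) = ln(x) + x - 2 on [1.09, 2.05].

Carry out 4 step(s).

f(x) = ln(x) + x - 2
Initial interval: [1.09, 2.05]

Iteration 1:
  c_1 = (1.090000 + 2.050000)/2 = 1.570000
  f(c_1) = f(1.570000) = 0.021076
  f(a) × f(c) < 0, new interval: [1.090000, 1.570000]
Iteration 2:
  c_2 = (1.090000 + 1.570000)/2 = 1.330000
  f(c_2) = f(1.330000) = -0.384821
  f(a) × f(c) ≥ 0, new interval: [1.330000, 1.570000]
Iteration 3:
  c_3 = (1.330000 + 1.570000)/2 = 1.450000
  f(c_3) = f(1.450000) = -0.178436
  f(a) × f(c) ≥ 0, new interval: [1.450000, 1.570000]
Iteration 4:
  c_4 = (1.450000 + 1.570000)/2 = 1.510000
  f(c_4) = f(1.510000) = -0.077890
  f(a) × f(c) ≥ 0, new interval: [1.510000, 1.570000]

After 4 iteration(s), the approximation is c_4 = 1.510000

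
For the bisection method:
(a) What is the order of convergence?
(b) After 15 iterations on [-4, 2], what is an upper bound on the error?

(a) Bisection has linear (order 1) convergence; the error is halved each step.

(b) Error bound = (b-a)/2^n = (2 - (-4))/2^{15}
    = 6/2^{15}

(a) 1 (linear); (b) error ≤ 1.83e-04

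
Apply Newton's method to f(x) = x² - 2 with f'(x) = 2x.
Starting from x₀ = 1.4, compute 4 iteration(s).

f(x) = x² - 2
f'(x) = 2x
x₀ = 1.4

Newton-Raphson formula: x_{n+1} = x_n - f(x_n)/f'(x_n)

Iteration 1:
  f(1.400000) = -0.040000
  f'(1.400000) = 2.800000
  x_1 = 1.400000 - (-0.040000)/2.800000 = 1.414286
Iteration 2:
  f(1.414286) = 0.000204
  f'(1.414286) = 2.828571
  x_2 = 1.414286 - 0.000204/2.828571 = 1.414214
Iteration 3:
  f(1.414214) = 0.000000
  f'(1.414214) = 2.828427
  x_3 = 1.414214 - 0.000000/2.828427 = 1.414214
Iteration 4:
  f(1.414214) = 0.000000
  f'(1.414214) = 2.828427
  x_4 = 1.414214 - 0.000000/2.828427 = 1.414214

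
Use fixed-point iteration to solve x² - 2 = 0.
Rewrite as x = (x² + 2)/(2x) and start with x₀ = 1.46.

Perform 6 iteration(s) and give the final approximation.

Equation: x² - 2 = 0
Fixed-point form: x = (x² + 2)/(2x)
x₀ = 1.46

x_1 = g(1.460000) = 1.414932
x_2 = g(1.414932) = 1.414214
x_3 = g(1.414214) = 1.414214
x_4 = g(1.414214) = 1.414214
x_5 = g(1.414214) = 1.414214
x_6 = g(1.414214) = 1.414214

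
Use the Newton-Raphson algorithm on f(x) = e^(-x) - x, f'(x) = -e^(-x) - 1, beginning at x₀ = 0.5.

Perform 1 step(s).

f(x) = e^(-x) - x
f'(x) = -e^(-x) - 1
x₀ = 0.5

Newton-Raphson formula: x_{n+1} = x_n - f(x_n)/f'(x_n)

Iteration 1:
  f(0.500000) = 0.106531
  f'(0.500000) = -1.606531
  x_1 = 0.500000 - 0.106531/(-1.606531) = 0.566311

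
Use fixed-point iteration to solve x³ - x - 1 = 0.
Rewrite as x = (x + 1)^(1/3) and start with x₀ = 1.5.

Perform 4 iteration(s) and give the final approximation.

Equation: x³ - x - 1 = 0
Fixed-point form: x = (x + 1)^(1/3)
x₀ = 1.5

x_1 = g(1.500000) = 1.357209
x_2 = g(1.357209) = 1.330861
x_3 = g(1.330861) = 1.325884
x_4 = g(1.325884) = 1.324939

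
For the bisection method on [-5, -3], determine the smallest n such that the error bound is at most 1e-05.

We need (b-a)/2^n ≤ 1e-05
(-3 - (-5))/2^n ≤ 1e-05
2/2^n ≤ 1e-05
2^n ≥ 200000
n ≥ log₂(200000) = 17.61
n ≥ 18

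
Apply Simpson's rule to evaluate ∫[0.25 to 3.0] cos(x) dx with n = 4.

f(x) = cos(x)
a = 0.25, b = 3.0, n = 4
h = (b - a)/n = 0.687500

Simpson's rule: (h/3)[f(x₀) + 4f(x₁) + 2f(x₂) + ... + f(xₙ)]

x_0 = 0.2500, f(x_0) = 0.968912, coefficient = 1
x_1 = 0.9375, f(x_1) = 0.591805, coefficient = 4
x_2 = 1.6250, f(x_2) = -0.054177, coefficient = 2
x_3 = 2.3125, f(x_3) = -0.675545, coefficient = 4
x_4 = 3.0000, f(x_4) = -0.989992, coefficient = 1

I ≈ (0.687500/3) × -0.464394 = -0.106424
Exact value: -0.106284
Error: 0.000140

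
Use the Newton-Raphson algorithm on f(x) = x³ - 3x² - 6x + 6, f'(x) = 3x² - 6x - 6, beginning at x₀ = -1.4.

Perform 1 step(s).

f(x) = x³ - 3x² - 6x + 6
f'(x) = 3x² - 6x - 6
x₀ = -1.4

Newton-Raphson formula: x_{n+1} = x_n - f(x_n)/f'(x_n)

Iteration 1:
  f(-1.400000) = 5.776000
  f'(-1.400000) = 8.280000
  x_1 = -1.400000 - 5.776000/8.280000 = -2.097585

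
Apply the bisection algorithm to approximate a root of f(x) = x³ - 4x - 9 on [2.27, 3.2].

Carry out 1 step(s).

f(x) = x³ - 4x - 9
Initial interval: [2.27, 3.2]

Iteration 1:
  c_1 = (2.270000 + 3.200000)/2 = 2.735000
  f(c_1) = f(2.735000) = 0.518415
  f(a) × f(c) < 0, new interval: [2.270000, 2.735000]

After 1 iteration(s), the approximation is c_1 = 2.735000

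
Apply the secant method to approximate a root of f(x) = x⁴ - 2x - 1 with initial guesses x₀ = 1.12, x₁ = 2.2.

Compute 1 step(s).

f(x) = x⁴ - 2x - 1
x₀ = 1.12, x₁ = 2.2

Secant formula: x_{n+1} = x_n - f(x_n)(x_n - x_{n-1})/(f(x_n) - f(x_{n-1}))

Iteration 1:
  f(1.120000) = -1.666481
  f(2.200000) = 18.025600
  x_2 = 2.200000 - 18.025600×(2.200000 - 1.120000)/(18.025600 - (-1.666481))
       = 1.211397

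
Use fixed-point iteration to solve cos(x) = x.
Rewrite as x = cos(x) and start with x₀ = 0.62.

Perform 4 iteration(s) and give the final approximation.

Equation: cos(x) = x
Fixed-point form: x = cos(x)
x₀ = 0.62

x_1 = g(0.620000) = 0.813878
x_2 = g(0.813878) = 0.686684
x_3 = g(0.686684) = 0.773352
x_4 = g(0.773352) = 0.715573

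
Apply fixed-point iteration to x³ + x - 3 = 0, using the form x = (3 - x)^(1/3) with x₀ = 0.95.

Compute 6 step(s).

Equation: x³ + x - 3 = 0
Fixed-point form: x = (3 - x)^(1/3)
x₀ = 0.95

x_1 = g(0.950000) = 1.270334
x_2 = g(1.270334) = 1.200386
x_3 = g(1.200386) = 1.216354
x_4 = g(1.216354) = 1.212745
x_5 = g(1.212745) = 1.213563
x_6 = g(1.213563) = 1.213378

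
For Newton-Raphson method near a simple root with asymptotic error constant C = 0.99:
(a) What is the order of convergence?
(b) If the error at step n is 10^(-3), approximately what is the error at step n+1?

(a) Newton-Raphson has quadratic (order 2) convergence near simple roots.
    This means |e_{n+1}| ≈ C|e_n|².

(b) With |e_n| = 10^(-3) and C = 0.99:
    |e_{n+1}| ≈ 0.99 × (10^(-3))² = 0.99 × 10^(-6)

(a) 2 (quadratic); (b) |e_{n+1}| ≈ 9.900e-07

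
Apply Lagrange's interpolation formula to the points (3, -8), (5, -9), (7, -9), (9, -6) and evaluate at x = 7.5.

Lagrange interpolation formula:
P(x) = Σ yᵢ × Lᵢ(x)
where Lᵢ(x) = Π_{j≠i} (x - xⱼ)/(xᵢ - xⱼ)

L_0(7.5) = (7.5 - 5)/(3 - 5) × (7.5 - 7)/(3 - 7) × (7.5 - 9)/(3 - 9) = 0.039062
L_1(7.5) = (7.5 - 3)/(5 - 3) × (7.5 - 7)/(5 - 7) × (7.5 - 9)/(5 - 9) = -0.210938
L_2(7.5) = (7.5 - 3)/(7 - 3) × (7.5 - 5)/(7 - 5) × (7.5 - 9)/(7 - 9) = 1.054688
L_3(7.5) = (7.5 - 3)/(9 - 3) × (7.5 - 5)/(9 - 5) × (7.5 - 7)/(9 - 7) = 0.117188

P(7.5) = (-8)×L_0(7.5) + (-9)×L_1(7.5) + (-9)×L_2(7.5) + (-6)×L_3(7.5)
P(7.5) = -8.609375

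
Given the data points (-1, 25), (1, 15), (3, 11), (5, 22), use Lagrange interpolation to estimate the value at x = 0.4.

Lagrange interpolation formula:
P(x) = Σ yᵢ × Lᵢ(x)
where Lᵢ(x) = Π_{j≠i} (x - xⱼ)/(xᵢ - xⱼ)

L_0(0.4) = (0.4 - 1)/(-1 - 1) × (0.4 - 3)/(-1 - 3) × (0.4 - 5)/(-1 - 5) = 0.149500
L_1(0.4) = (0.4 - (-1))/(1 - (-1)) × (0.4 - 3)/(1 - 3) × (0.4 - 5)/(1 - 5) = 1.046500
L_2(0.4) = (0.4 - (-1))/(3 - (-1)) × (0.4 - 1)/(3 - 1) × (0.4 - 5)/(3 - 5) = -0.241500
L_3(0.4) = (0.4 - (-1))/(5 - (-1)) × (0.4 - 1)/(5 - 1) × (0.4 - 3)/(5 - 3) = 0.045500

P(0.4) = 25×L_0(0.4) + 15×L_1(0.4) + 11×L_2(0.4) + 22×L_3(0.4)
P(0.4) = 17.779500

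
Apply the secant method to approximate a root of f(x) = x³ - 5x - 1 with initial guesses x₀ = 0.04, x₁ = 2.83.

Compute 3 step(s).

f(x) = x³ - 5x - 1
x₀ = 0.04, x₁ = 2.83

Secant formula: x_{n+1} = x_n - f(x_n)(x_n - x_{n-1})/(f(x_n) - f(x_{n-1}))

Iteration 1:
  f(0.040000) = -1.199936
  f(2.830000) = 7.515187
  x_2 = 2.830000 - 7.515187×(2.830000 - 0.040000)/(7.515187 - (-1.199936))
       = 0.424139
Iteration 2:
  f(2.830000) = 7.515187
  f(0.424139) = -3.044396
  x_3 = 0.424139 - (-3.044396)×(0.424139 - 2.830000)/(-3.044396 - 7.515187)
       = 1.117765
Iteration 3:
  f(0.424139) = -3.044396
  f(1.117765) = -5.192290
  x_4 = 1.117765 - (-5.192290)×(1.117765 - 0.424139)/(-5.192290 - (-3.044396))
       = -0.558996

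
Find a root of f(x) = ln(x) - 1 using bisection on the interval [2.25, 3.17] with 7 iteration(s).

f(x) = ln(x) - 1
Initial interval: [2.25, 3.17]

Iteration 1:
  c_1 = (2.250000 + 3.170000)/2 = 2.710000
  f(c_1) = f(2.710000) = -0.003051
  f(a) × f(c) ≥ 0, new interval: [2.710000, 3.170000]
Iteration 2:
  c_2 = (2.710000 + 3.170000)/2 = 2.940000
  f(c_2) = f(2.940000) = 0.078410
  f(a) × f(c) < 0, new interval: [2.710000, 2.940000]
Iteration 3:
  c_3 = (2.710000 + 2.940000)/2 = 2.825000
  f(c_3) = f(2.825000) = 0.038508
  f(a) × f(c) < 0, new interval: [2.710000, 2.825000]
Iteration 4:
  c_4 = (2.710000 + 2.825000)/2 = 2.767500
  f(c_4) = f(2.767500) = 0.017944
  f(a) × f(c) < 0, new interval: [2.710000, 2.767500]
Iteration 5:
  c_5 = (2.710000 + 2.767500)/2 = 2.738750
  f(c_5) = f(2.738750) = 0.007502
  f(a) × f(c) < 0, new interval: [2.710000, 2.738750]
Iteration 6:
  c_6 = (2.710000 + 2.738750)/2 = 2.724375
  f(c_6) = f(2.724375) = 0.002239
  f(a) × f(c) < 0, new interval: [2.710000, 2.724375]
Iteration 7:
  c_7 = (2.710000 + 2.724375)/2 = 2.717188
  f(c_7) = f(2.717188) = -0.000403
  f(a) × f(c) ≥ 0, new interval: [2.717188, 2.724375]

After 7 iteration(s), the approximation is c_7 = 2.717188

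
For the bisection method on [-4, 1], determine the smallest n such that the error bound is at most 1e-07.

We need (b-a)/2^n ≤ 1e-07
(1 - (-4))/2^n ≤ 1e-07
5/2^n ≤ 1e-07
2^n ≥ 50000000
n ≥ log₂(50000000) = 25.58
n ≥ 26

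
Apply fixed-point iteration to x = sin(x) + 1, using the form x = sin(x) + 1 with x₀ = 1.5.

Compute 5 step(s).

Equation: x = sin(x) + 1
Fixed-point form: x = sin(x) + 1
x₀ = 1.5

x_1 = g(1.500000) = 1.997495
x_2 = g(1.997495) = 1.910337
x_3 = g(1.910337) = 1.942908
x_4 = g(1.942908) = 1.931562
x_5 = g(1.931562) = 1.935627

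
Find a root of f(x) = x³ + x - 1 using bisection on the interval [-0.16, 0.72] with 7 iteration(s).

f(x) = x³ + x - 1
Initial interval: [-0.16, 0.72]

Iteration 1:
  c_1 = (-0.160000 + 0.720000)/2 = 0.280000
  f(c_1) = f(0.280000) = -0.698048
  f(a) × f(c) ≥ 0, new interval: [0.280000, 0.720000]
Iteration 2:
  c_2 = (0.280000 + 0.720000)/2 = 0.500000
  f(c_2) = f(0.500000) = -0.375000
  f(a) × f(c) ≥ 0, new interval: [0.500000, 0.720000]
Iteration 3:
  c_3 = (0.500000 + 0.720000)/2 = 0.610000
  f(c_3) = f(0.610000) = -0.163019
  f(a) × f(c) ≥ 0, new interval: [0.610000, 0.720000]
Iteration 4:
  c_4 = (0.610000 + 0.720000)/2 = 0.665000
  f(c_4) = f(0.665000) = -0.040920
  f(a) × f(c) ≥ 0, new interval: [0.665000, 0.720000]
Iteration 5:
  c_5 = (0.665000 + 0.720000)/2 = 0.692500
  f(c_5) = f(0.692500) = 0.024593
  f(a) × f(c) < 0, new interval: [0.665000, 0.692500]
Iteration 6:
  c_6 = (0.665000 + 0.692500)/2 = 0.678750
  f(c_6) = f(0.678750) = -0.008549
  f(a) × f(c) ≥ 0, new interval: [0.678750, 0.692500]
Iteration 7:
  c_7 = (0.678750 + 0.692500)/2 = 0.685625
  f(c_7) = f(0.685625) = 0.007925
  f(a) × f(c) < 0, new interval: [0.678750, 0.685625]

After 7 iteration(s), the approximation is c_7 = 0.685625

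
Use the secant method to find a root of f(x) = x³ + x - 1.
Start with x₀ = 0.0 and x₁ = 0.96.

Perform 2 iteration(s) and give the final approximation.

f(x) = x³ + x - 1
x₀ = 0.0, x₁ = 0.96

Secant formula: x_{n+1} = x_n - f(x_n)(x_n - x_{n-1})/(f(x_n) - f(x_{n-1}))

Iteration 1:
  f(0.000000) = -1.000000
  f(0.960000) = 0.844736
  x_2 = 0.960000 - 0.844736×(0.960000 - 0.000000)/(0.844736 - (-1.000000))
       = 0.520400
Iteration 2:
  f(0.960000) = 0.844736
  f(0.520400) = -0.338668
  x_3 = 0.520400 - (-0.338668)×(0.520400 - 0.960000)/(-0.338668 - 0.844736)
       = 0.646205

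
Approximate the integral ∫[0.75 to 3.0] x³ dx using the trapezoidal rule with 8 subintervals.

f(x) = x³
a = 0.75, b = 3.0, n = 8
h = (b - a)/n = 0.281250

Trapezoidal rule: (h/2)[f(x₀) + 2f(x₁) + 2f(x₂) + ... + f(xₙ)]

x_0 = 0.7500, f(x_0) = 0.421875, coefficient = 1
x_1 = 1.0312, f(x_1) = 1.096710, coefficient = 2
x_2 = 1.3125, f(x_2) = 2.260986, coefficient = 2
x_3 = 1.5938, f(x_3) = 4.048187, coefficient = 2
x_4 = 1.8750, f(x_4) = 6.591797, coefficient = 2
x_5 = 2.1562, f(x_5) = 10.025299, coefficient = 2
x_6 = 2.4375, f(x_6) = 14.482178, coefficient = 2
x_7 = 2.7188, f(x_7) = 20.095917, coefficient = 2
x_8 = 3.0000, f(x_8) = 27.000000, coefficient = 1

I ≈ (0.281250/2) × 144.624023 = 20.337753
Exact value: 20.170898
Error: 0.166855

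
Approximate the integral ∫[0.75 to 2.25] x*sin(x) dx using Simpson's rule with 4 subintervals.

f(x) = x*sin(x)
a = 0.75, b = 2.25, n = 4
h = (b - a)/n = 0.375000

Simpson's rule: (h/3)[f(x₀) + 4f(x₁) + 2f(x₂) + ... + f(xₙ)]

x_0 = 0.7500, f(x_0) = 0.511229, coefficient = 1
x_1 = 1.1250, f(x_1) = 1.015051, coefficient = 4
x_2 = 1.5000, f(x_2) = 1.496242, coefficient = 2
x_3 = 1.8750, f(x_3) = 1.788911, coefficient = 4
x_4 = 2.2500, f(x_4) = 1.750665, coefficient = 1

I ≈ (0.375000/3) × 16.470226 = 2.058778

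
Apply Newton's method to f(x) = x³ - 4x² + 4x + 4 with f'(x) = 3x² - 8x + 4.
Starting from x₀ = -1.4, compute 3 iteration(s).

f(x) = x³ - 4x² + 4x + 4
f'(x) = 3x² - 8x + 4
x₀ = -1.4

Newton-Raphson formula: x_{n+1} = x_n - f(x_n)/f'(x_n)

Iteration 1:
  f(-1.400000) = -12.184000
  f'(-1.400000) = 21.080000
  x_1 = -1.400000 - (-12.184000)/21.080000 = -0.822011
Iteration 2:
  f(-0.822011) = -2.546292
  f'(-0.822011) = 12.603199
  x_2 = -0.822011 - (-2.546292)/12.603199 = -0.619976
Iteration 3:
  f(-0.619976) = -0.255686
  f'(-0.619976) = 10.112919
  x_3 = -0.619976 - (-0.255686)/10.112919 = -0.594693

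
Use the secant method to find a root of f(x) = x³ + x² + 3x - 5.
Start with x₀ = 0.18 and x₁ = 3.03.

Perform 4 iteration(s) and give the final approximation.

f(x) = x³ + x² + 3x - 5
x₀ = 0.18, x₁ = 3.03

Secant formula: x_{n+1} = x_n - f(x_n)(x_n - x_{n-1})/(f(x_n) - f(x_{n-1}))

Iteration 1:
  f(0.180000) = -4.421768
  f(3.030000) = 41.089027
  x_2 = 3.030000 - 41.089027×(3.030000 - 0.180000)/(41.089027 - (-4.421768))
       = 0.456902
Iteration 2:
  f(3.030000) = 41.089027
  f(0.456902) = -3.325151
  x_3 = 0.456902 - (-3.325151)×(0.456902 - 3.030000)/(-3.325151 - 41.089027)
       = 0.649542
Iteration 3:
  f(0.456902) = -3.325151
  f(0.649542) = -2.355424
  x_4 = 0.649542 - (-2.355424)×(0.649542 - 0.456902)/(-2.355424 - (-3.325151))
       = 1.117456
Iteration 4:
  f(0.649542) = -2.355424
  f(1.117456) = 0.996450
  x_5 = 1.117456 - 0.996450×(1.117456 - 0.649542)/(0.996450 - (-2.355424))
       = 0.978354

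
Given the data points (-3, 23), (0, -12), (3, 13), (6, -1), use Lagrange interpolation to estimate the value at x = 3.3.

Lagrange interpolation formula:
P(x) = Σ yᵢ × Lᵢ(x)
where Lᵢ(x) = Π_{j≠i} (x - xⱼ)/(xᵢ - xⱼ)

L_0(3.3) = (3.3 - 0)/(-3 - 0) × (3.3 - 3)/(-3 - 3) × (3.3 - 6)/(-3 - 6) = 0.016500
L_1(3.3) = (3.3 - (-3))/(0 - (-3)) × (3.3 - 3)/(0 - 3) × (3.3 - 6)/(0 - 6) = -0.094500
L_2(3.3) = (3.3 - (-3))/(3 - (-3)) × (3.3 - 0)/(3 - 0) × (3.3 - 6)/(3 - 6) = 1.039500
L_3(3.3) = (3.3 - (-3))/(6 - (-3)) × (3.3 - 0)/(6 - 0) × (3.3 - 3)/(6 - 3) = 0.038500

P(3.3) = 23×L_0(3.3) + (-12)×L_1(3.3) + 13×L_2(3.3) + (-1)×L_3(3.3)
P(3.3) = 14.988500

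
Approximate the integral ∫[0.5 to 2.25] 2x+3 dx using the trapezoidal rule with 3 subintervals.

f(x) = 2x+3
a = 0.5, b = 2.25, n = 3
h = (b - a)/n = 0.583333

Trapezoidal rule: (h/2)[f(x₀) + 2f(x₁) + 2f(x₂) + ... + f(xₙ)]

x_0 = 0.5000, f(x_0) = 4.000000, coefficient = 1
x_1 = 1.0833, f(x_1) = 5.166667, coefficient = 2
x_2 = 1.6667, f(x_2) = 6.333333, coefficient = 2
x_3 = 2.2500, f(x_3) = 7.500000, coefficient = 1

I ≈ (0.583333/2) × 34.500000 = 10.062500
Exact value: 10.062500
Error: 0.000000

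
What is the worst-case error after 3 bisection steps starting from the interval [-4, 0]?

Bisection error bound: |error| ≤ (b-a)/2^n
|error| ≤ (0 - (-4))/2^3 = 4/2^3
|error| ≤ 0.5000000000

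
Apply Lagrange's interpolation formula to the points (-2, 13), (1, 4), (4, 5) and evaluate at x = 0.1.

Lagrange interpolation formula:
P(x) = Σ yᵢ × Lᵢ(x)
where Lᵢ(x) = Π_{j≠i} (x - xⱼ)/(xᵢ - xⱼ)

L_0(0.1) = (0.1 - 1)/(-2 - 1) × (0.1 - 4)/(-2 - 4) = 0.195000
L_1(0.1) = (0.1 - (-2))/(1 - (-2)) × (0.1 - 4)/(1 - 4) = 0.910000
L_2(0.1) = (0.1 - (-2))/(4 - (-2)) × (0.1 - 1)/(4 - 1) = -0.105000

P(0.1) = 13×L_0(0.1) + 4×L_1(0.1) + 5×L_2(0.1)
P(0.1) = 5.650000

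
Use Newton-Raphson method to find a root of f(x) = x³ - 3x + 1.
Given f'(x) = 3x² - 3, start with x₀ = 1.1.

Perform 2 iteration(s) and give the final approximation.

f(x) = x³ - 3x + 1
f'(x) = 3x² - 3
x₀ = 1.1

Newton-Raphson formula: x_{n+1} = x_n - f(x_n)/f'(x_n)

Iteration 1:
  f(1.100000) = -0.969000
  f'(1.100000) = 0.630000
  x_1 = 1.100000 - (-0.969000)/0.630000 = 2.638095
Iteration 2:
  f(2.638095) = 11.445661
  f'(2.638095) = 17.878639
  x_2 = 2.638095 - 11.445661/17.878639 = 1.997909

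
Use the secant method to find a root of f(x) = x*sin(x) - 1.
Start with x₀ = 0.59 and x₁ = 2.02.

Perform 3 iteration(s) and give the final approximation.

f(x) = x*sin(x) - 1
x₀ = 0.59, x₁ = 2.02

Secant formula: x_{n+1} = x_n - f(x_n)(x_n - x_{n-1})/(f(x_n) - f(x_{n-1}))

Iteration 1:
  f(0.590000) = -0.671747
  f(2.020000) = 0.819602
  x_2 = 2.020000 - 0.819602×(2.020000 - 0.590000)/(0.819602 - (-0.671747))
       = 1.234114
Iteration 2:
  f(2.020000) = 0.819602
  f(1.234114) = 0.164825
  x_3 = 1.234114 - 0.164825×(1.234114 - 2.020000)/(0.164825 - 0.819602)
       = 1.036285
Iteration 3:
  f(1.234114) = 0.164825
  f(1.036285) = -0.108259
  x_4 = 1.036285 - (-0.108259)×(1.036285 - 1.234114)/(-0.108259 - 0.164825)
       = 1.114710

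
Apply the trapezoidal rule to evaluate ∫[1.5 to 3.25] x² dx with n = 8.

f(x) = x²
a = 1.5, b = 3.25, n = 8
h = (b - a)/n = 0.218750

Trapezoidal rule: (h/2)[f(x₀) + 2f(x₁) + 2f(x₂) + ... + f(xₙ)]

x_0 = 1.5000, f(x_0) = 2.250000, coefficient = 1
x_1 = 1.7188, f(x_1) = 2.954102, coefficient = 2
x_2 = 1.9375, f(x_2) = 3.753906, coefficient = 2
x_3 = 2.1562, f(x_3) = 4.649414, coefficient = 2
x_4 = 2.3750, f(x_4) = 5.640625, coefficient = 2
x_5 = 2.5938, f(x_5) = 6.727539, coefficient = 2
x_6 = 2.8125, f(x_6) = 7.910156, coefficient = 2
x_7 = 3.0312, f(x_7) = 9.188477, coefficient = 2
x_8 = 3.2500, f(x_8) = 10.562500, coefficient = 1

I ≈ (0.218750/2) × 94.460938 = 10.331665
Exact value: 10.317708
Error: 0.013957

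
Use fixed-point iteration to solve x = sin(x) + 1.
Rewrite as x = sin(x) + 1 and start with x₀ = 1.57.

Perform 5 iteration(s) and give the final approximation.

Equation: x = sin(x) + 1
Fixed-point form: x = sin(x) + 1
x₀ = 1.57

x_1 = g(1.570000) = 2.000000
x_2 = g(2.000000) = 1.909298
x_3 = g(1.909298) = 1.943253
x_4 = g(1.943253) = 1.931436
x_5 = g(1.931436) = 1.935671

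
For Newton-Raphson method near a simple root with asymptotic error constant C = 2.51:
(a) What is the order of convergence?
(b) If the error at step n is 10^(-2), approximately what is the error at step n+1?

(a) Newton-Raphson has quadratic (order 2) convergence near simple roots.
    This means |e_{n+1}| ≈ C|e_n|².

(b) With |e_n| = 10^(-2) and C = 2.51:
    |e_{n+1}| ≈ 2.51 × (10^(-2))² = 2.51 × 10^(-4)

(a) 2 (quadratic); (b) |e_{n+1}| ≈ 2.510e-04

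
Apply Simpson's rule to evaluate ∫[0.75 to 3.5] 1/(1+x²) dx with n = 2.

f(x) = 1/(1+x²)
a = 0.75, b = 3.5, n = 2
h = (b - a)/n = 1.375000

Simpson's rule: (h/3)[f(x₀) + 4f(x₁) + 2f(x₂) + ... + f(xₙ)]

x_0 = 0.7500, f(x_0) = 0.640000, coefficient = 1
x_1 = 2.1250, f(x_1) = 0.181303, coefficient = 4
x_2 = 3.5000, f(x_2) = 0.075472, coefficient = 1

I ≈ (1.375000/3) × 1.440684 = 0.660314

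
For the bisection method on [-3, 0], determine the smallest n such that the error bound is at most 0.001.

We need (b-a)/2^n ≤ 0.001
(0 - (-3))/2^n ≤ 0.001
3/2^n ≤ 0.001
2^n ≥ 3000
n ≥ log₂(3000) = 11.55
n ≥ 12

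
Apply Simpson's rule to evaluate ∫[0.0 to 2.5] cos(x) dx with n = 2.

f(x) = cos(x)
a = 0.0, b = 2.5, n = 2
h = (b - a)/n = 1.250000

Simpson's rule: (h/3)[f(x₀) + 4f(x₁) + 2f(x₂) + ... + f(xₙ)]

x_0 = 0.0000, f(x_0) = 1.000000, coefficient = 1
x_1 = 1.2500, f(x_1) = 0.315322, coefficient = 4
x_2 = 2.5000, f(x_2) = -0.801144, coefficient = 1

I ≈ (1.250000/3) × 1.460146 = 0.608394
Exact value: 0.598472
Error: 0.009922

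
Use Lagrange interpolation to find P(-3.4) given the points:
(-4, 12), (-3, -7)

Lagrange interpolation formula:
P(x) = Σ yᵢ × Lᵢ(x)
where Lᵢ(x) = Π_{j≠i} (x - xⱼ)/(xᵢ - xⱼ)

L_0(-3.4) = (-3.4 - (-3))/(-4 - (-3)) = 0.400000
L_1(-3.4) = (-3.4 - (-4))/(-3 - (-4)) = 0.600000

P(-3.4) = 12×L_0(-3.4) + (-7)×L_1(-3.4)
P(-3.4) = 0.600000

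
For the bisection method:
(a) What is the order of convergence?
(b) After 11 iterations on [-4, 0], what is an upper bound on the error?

(a) Bisection has linear (order 1) convergence; the error is halved each step.

(b) Error bound = (b-a)/2^n = (0 - (-4))/2^{11}
    = 4/2^{11}

(a) 1 (linear); (b) error ≤ 1.95e-03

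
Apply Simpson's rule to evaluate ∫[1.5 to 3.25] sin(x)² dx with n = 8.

f(x) = sin(x)²
a = 1.5, b = 3.25, n = 8
h = (b - a)/n = 0.218750

Simpson's rule: (h/3)[f(x₀) + 4f(x₁) + 2f(x₂) + ... + f(xₙ)]

x_0 = 1.5000, f(x_0) = 0.994996, coefficient = 1
x_1 = 1.7188, f(x_1) = 0.978269, coefficient = 4
x_2 = 1.9375, f(x_2) = 0.871449, coefficient = 2
x_3 = 2.1562, f(x_3) = 0.694658, coefficient = 4
x_4 = 2.3750, f(x_4) = 0.481199, coefficient = 2
x_5 = 2.5938, f(x_5) = 0.271281, coefficient = 4
x_6 = 2.8125, f(x_6) = 0.104448, coefficient = 2
x_7 = 3.0312, f(x_7) = 0.012126, coefficient = 4
x_8 = 3.2500, f(x_8) = 0.011706, coefficient = 1

I ≈ (0.218750/3) × 11.746233 = 0.856496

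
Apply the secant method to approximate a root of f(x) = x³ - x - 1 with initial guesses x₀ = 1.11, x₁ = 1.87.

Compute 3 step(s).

f(x) = x³ - x - 1
x₀ = 1.11, x₁ = 1.87

Secant formula: x_{n+1} = x_n - f(x_n)(x_n - x_{n-1})/(f(x_n) - f(x_{n-1}))

Iteration 1:
  f(1.110000) = -0.742369
  f(1.870000) = 3.669203
  x_2 = 1.870000 - 3.669203×(1.870000 - 1.110000)/(3.669203 - (-0.742369))
       = 1.237891
Iteration 2:
  f(1.870000) = 3.669203
  f(1.237891) = -0.340979
  x_3 = 1.237891 - (-0.340979)×(1.237891 - 1.870000)/(-0.340979 - 3.669203)
       = 1.291638
Iteration 3:
  f(1.237891) = -0.340979
  f(1.291638) = -0.136761
  x_4 = 1.291638 - (-0.136761)×(1.291638 - 1.237891)/(-0.136761 - (-0.340979))
       = 1.327631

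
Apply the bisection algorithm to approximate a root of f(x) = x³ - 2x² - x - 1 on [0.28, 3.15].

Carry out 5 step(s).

f(x) = x³ - 2x² - x - 1
Initial interval: [0.28, 3.15]

Iteration 1:
  c_1 = (0.280000 + 3.150000)/2 = 1.715000
  f(c_1) = f(1.715000) = -3.553249
  f(a) × f(c) ≥ 0, new interval: [1.715000, 3.150000]
Iteration 2:
  c_2 = (1.715000 + 3.150000)/2 = 2.432500
  f(c_2) = f(2.432500) = -0.873373
  f(a) × f(c) ≥ 0, new interval: [2.432500, 3.150000]
Iteration 3:
  c_3 = (2.432500 + 3.150000)/2 = 2.791250
  f(c_3) = f(2.791250) = 2.373439
  f(a) × f(c) < 0, new interval: [2.432500, 2.791250]
Iteration 4:
  c_4 = (2.432500 + 2.791250)/2 = 2.611875
  f(c_4) = f(2.611875) = 0.562270
  f(a) × f(c) < 0, new interval: [2.432500, 2.611875]
Iteration 5:
  c_5 = (2.432500 + 2.611875)/2 = 2.522188
  f(c_5) = f(2.522188) = -0.200328
  f(a) × f(c) ≥ 0, new interval: [2.522188, 2.611875]

After 5 iteration(s), the approximation is c_5 = 2.522188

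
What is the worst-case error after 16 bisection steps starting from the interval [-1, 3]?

Bisection error bound: |error| ≤ (b-a)/2^n
|error| ≤ (3 - (-1))/2^16 = 4/2^16
|error| ≤ 0.0000610352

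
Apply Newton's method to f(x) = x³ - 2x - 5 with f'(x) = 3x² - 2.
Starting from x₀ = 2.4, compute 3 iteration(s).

f(x) = x³ - 2x - 5
f'(x) = 3x² - 2
x₀ = 2.4

Newton-Raphson formula: x_{n+1} = x_n - f(x_n)/f'(x_n)

Iteration 1:
  f(2.400000) = 4.024000
  f'(2.400000) = 15.280000
  x_1 = 2.400000 - 4.024000/15.280000 = 2.136649
Iteration 2:
  f(2.136649) = 0.481082
  f'(2.136649) = 11.695810
  x_2 = 2.136649 - 0.481082/11.695810 = 2.095516
Iteration 3:
  f(2.095516) = 0.010775
  f'(2.095516) = 11.173567
  x_3 = 2.095516 - 0.010775/11.173567 = 2.094552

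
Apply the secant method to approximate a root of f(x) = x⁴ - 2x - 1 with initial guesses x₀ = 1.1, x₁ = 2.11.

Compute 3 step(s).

f(x) = x⁴ - 2x - 1
x₀ = 1.1, x₁ = 2.11

Secant formula: x_{n+1} = x_n - f(x_n)(x_n - x_{n-1})/(f(x_n) - f(x_{n-1}))

Iteration 1:
  f(1.100000) = -1.735900
  f(2.110000) = 14.601194
  x_2 = 2.110000 - 14.601194×(2.110000 - 1.100000)/(14.601194 - (-1.735900))
       = 1.207318
Iteration 2:
  f(2.110000) = 14.601194
  f(1.207318) = -1.289991
  x_3 = 1.207318 - (-1.289991)×(1.207318 - 2.110000)/(-1.289991 - 14.601194)
       = 1.280594
Iteration 3:
  f(1.207318) = -1.289991
  f(1.280594) = -0.871845
  x_4 = 1.280594 - (-0.871845)×(1.280594 - 1.207318)/(-0.871845 - (-1.289991))
       = 1.433378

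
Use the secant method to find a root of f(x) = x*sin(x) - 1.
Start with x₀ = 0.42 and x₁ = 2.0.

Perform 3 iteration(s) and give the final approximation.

f(x) = x*sin(x) - 1
x₀ = 0.42, x₁ = 2.0

Secant formula: x_{n+1} = x_n - f(x_n)(x_n - x_{n-1})/(f(x_n) - f(x_{n-1}))

Iteration 1:
  f(0.420000) = -0.828741
  f(2.000000) = 0.818595
  x_2 = 2.000000 - 0.818595×(2.000000 - 0.420000)/(0.818595 - (-0.828741))
       = 1.214866
Iteration 2:
  f(2.000000) = 0.818595
  f(1.214866) = 0.138721
  x_3 = 1.214866 - 0.138721×(1.214866 - 2.000000)/(0.138721 - 0.818595)
       = 1.054667
Iteration 3:
  f(1.214866) = 0.138721
  f(1.054667) = -0.082718
  x_4 = 1.054667 - (-0.082718)×(1.054667 - 1.214866)/(-0.082718 - 0.138721)
       = 1.114509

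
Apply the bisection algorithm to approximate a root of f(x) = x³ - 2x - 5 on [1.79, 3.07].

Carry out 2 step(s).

f(x) = x³ - 2x - 5
Initial interval: [1.79, 3.07]

Iteration 1:
  c_1 = (1.790000 + 3.070000)/2 = 2.430000
  f(c_1) = f(2.430000) = 4.488907
  f(a) × f(c) < 0, new interval: [1.790000, 2.430000]
Iteration 2:
  c_2 = (1.790000 + 2.430000)/2 = 2.110000
  f(c_2) = f(2.110000) = 0.173931
  f(a) × f(c) < 0, new interval: [1.790000, 2.110000]

After 2 iteration(s), the approximation is c_2 = 2.110000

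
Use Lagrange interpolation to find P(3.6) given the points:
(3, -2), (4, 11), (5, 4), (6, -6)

Lagrange interpolation formula:
P(x) = Σ yᵢ × Lᵢ(x)
where Lᵢ(x) = Π_{j≠i} (x - xⱼ)/(xᵢ - xⱼ)

L_0(3.6) = (3.6 - 4)/(3 - 4) × (3.6 - 5)/(3 - 5) × (3.6 - 6)/(3 - 6) = 0.224000
L_1(3.6) = (3.6 - 3)/(4 - 3) × (3.6 - 5)/(4 - 5) × (3.6 - 6)/(4 - 6) = 1.008000
L_2(3.6) = (3.6 - 3)/(5 - 3) × (3.6 - 4)/(5 - 4) × (3.6 - 6)/(5 - 6) = -0.288000
L_3(3.6) = (3.6 - 3)/(6 - 3) × (3.6 - 4)/(6 - 4) × (3.6 - 5)/(6 - 5) = 0.056000

P(3.6) = (-2)×L_0(3.6) + 11×L_1(3.6) + 4×L_2(3.6) + (-6)×L_3(3.6)
P(3.6) = 9.152000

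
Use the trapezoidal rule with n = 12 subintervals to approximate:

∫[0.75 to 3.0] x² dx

f(x) = x²
a = 0.75, b = 3.0, n = 12
h = (b - a)/n = 0.187500

Trapezoidal rule: (h/2)[f(x₀) + 2f(x₁) + 2f(x₂) + ... + f(xₙ)]

x_0 = 0.7500, f(x_0) = 0.562500, coefficient = 1
x_1 = 0.9375, f(x_1) = 0.878906, coefficient = 2
x_2 = 1.1250, f(x_2) = 1.265625, coefficient = 2
x_3 = 1.3125, f(x_3) = 1.722656, coefficient = 2
x_4 = 1.5000, f(x_4) = 2.250000, coefficient = 2
x_5 = 1.6875, f(x_5) = 2.847656, coefficient = 2
x_6 = 1.8750, f(x_6) = 3.515625, coefficient = 2
x_7 = 2.0625, f(x_7) = 4.253906, coefficient = 2
x_8 = 2.2500, f(x_8) = 5.062500, coefficient = 2
x_9 = 2.4375, f(x_9) = 5.941406, coefficient = 2
x_10 = 2.6250, f(x_10) = 6.890625, coefficient = 2
x_11 = 2.8125, f(x_11) = 7.910156, coefficient = 2
x_12 = 3.0000, f(x_12) = 9.000000, coefficient = 1

I ≈ (0.187500/2) × 94.640625 = 8.872559
Exact value: 8.859375
Error: 0.013184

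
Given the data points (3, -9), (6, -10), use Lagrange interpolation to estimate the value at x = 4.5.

Lagrange interpolation formula:
P(x) = Σ yᵢ × Lᵢ(x)
where Lᵢ(x) = Π_{j≠i} (x - xⱼ)/(xᵢ - xⱼ)

L_0(4.5) = (4.5 - 6)/(3 - 6) = 0.500000
L_1(4.5) = (4.5 - 3)/(6 - 3) = 0.500000

P(4.5) = (-9)×L_0(4.5) + (-10)×L_1(4.5)
P(4.5) = -9.500000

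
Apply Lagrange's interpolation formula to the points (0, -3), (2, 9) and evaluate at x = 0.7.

Lagrange interpolation formula:
P(x) = Σ yᵢ × Lᵢ(x)
where Lᵢ(x) = Π_{j≠i} (x - xⱼ)/(xᵢ - xⱼ)

L_0(0.7) = (0.7 - 2)/(0 - 2) = 0.650000
L_1(0.7) = (0.7 - 0)/(2 - 0) = 0.350000

P(0.7) = (-3)×L_0(0.7) + 9×L_1(0.7)
P(0.7) = 1.200000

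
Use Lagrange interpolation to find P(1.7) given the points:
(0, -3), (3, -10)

Lagrange interpolation formula:
P(x) = Σ yᵢ × Lᵢ(x)
where Lᵢ(x) = Π_{j≠i} (x - xⱼ)/(xᵢ - xⱼ)

L_0(1.7) = (1.7 - 3)/(0 - 3) = 0.433333
L_1(1.7) = (1.7 - 0)/(3 - 0) = 0.566667

P(1.7) = (-3)×L_0(1.7) + (-10)×L_1(1.7)
P(1.7) = -6.966667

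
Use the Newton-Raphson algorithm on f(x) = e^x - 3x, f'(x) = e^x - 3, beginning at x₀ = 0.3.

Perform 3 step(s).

f(x) = e^x - 3x
f'(x) = e^x - 3
x₀ = 0.3

Newton-Raphson formula: x_{n+1} = x_n - f(x_n)/f'(x_n)

Iteration 1:
  f(0.300000) = 0.449859
  f'(0.300000) = -1.650141
  x_1 = 0.300000 - 0.449859/(-1.650141) = 0.572618
Iteration 2:
  f(0.572618) = 0.055048
  f'(0.572618) = -1.227097
  x_2 = 0.572618 - 0.055048/(-1.227097) = 0.617479
Iteration 3:
  f(0.617479) = 0.001811
  f'(0.617479) = -1.145753
  x_3 = 0.617479 - 0.001811/(-1.145753) = 0.619059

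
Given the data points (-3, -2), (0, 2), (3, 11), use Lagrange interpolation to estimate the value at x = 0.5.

Lagrange interpolation formula:
P(x) = Σ yᵢ × Lᵢ(x)
where Lᵢ(x) = Π_{j≠i} (x - xⱼ)/(xᵢ - xⱼ)

L_0(0.5) = (0.5 - 0)/(-3 - 0) × (0.5 - 3)/(-3 - 3) = -0.069444
L_1(0.5) = (0.5 - (-3))/(0 - (-3)) × (0.5 - 3)/(0 - 3) = 0.972222
L_2(0.5) = (0.5 - (-3))/(3 - (-3)) × (0.5 - 0)/(3 - 0) = 0.097222

P(0.5) = (-2)×L_0(0.5) + 2×L_1(0.5) + 11×L_2(0.5)
P(0.5) = 3.152778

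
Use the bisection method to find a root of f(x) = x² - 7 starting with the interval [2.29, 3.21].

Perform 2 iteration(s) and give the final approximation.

f(x) = x² - 7
Initial interval: [2.29, 3.21]

Iteration 1:
  c_1 = (2.290000 + 3.210000)/2 = 2.750000
  f(c_1) = f(2.750000) = 0.562500
  f(a) × f(c) < 0, new interval: [2.290000, 2.750000]
Iteration 2:
  c_2 = (2.290000 + 2.750000)/2 = 2.520000
  f(c_2) = f(2.520000) = -0.649600
  f(a) × f(c) ≥ 0, new interval: [2.520000, 2.750000]

After 2 iteration(s), the approximation is c_2 = 2.520000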